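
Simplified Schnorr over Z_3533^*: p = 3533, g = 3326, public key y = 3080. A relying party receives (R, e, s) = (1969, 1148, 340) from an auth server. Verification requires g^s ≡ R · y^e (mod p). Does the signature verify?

verifies

g^s mod p:
Squares mod 3533: 3326^1≡3326, 3326^2≡453, 3326^4≡295, 3326^8≡2233, 3326^16≡1226, 3326^32≡1551, 3326^64≡3161, 3326^128≡597, 3326^256≡3109
340 = 256 + 64 + 16 + 4, so 3326^340 ≡ 3109·3161·1226·295 ≡ 184 (mod 3533)
R · y^e mod p:
Squares mod 3533: 3080^1≡3080, 3080^2≡295, 3080^4≡2233, 3080^8≡1226, 3080^16≡1551, 3080^32≡3161, 3080^64≡597, 3080^128≡3109, 3080^256≡3126, 3080^512≡3131, 3080^1024≡2619
1148 = 1024 + 64 + 32 + 16 + 8 + 4, so 3080^1148 ≡ 2619·597·3161·1551·1226·2233 ≡ 1039 (mod 3533)
1969·1039 = 2045791 ≡ 184 (mod 3533)
184 ≡ 184 (mod 3533); signature holds.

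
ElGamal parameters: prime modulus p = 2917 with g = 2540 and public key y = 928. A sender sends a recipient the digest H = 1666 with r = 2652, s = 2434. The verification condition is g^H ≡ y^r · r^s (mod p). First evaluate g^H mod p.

2540^2 = 6451600 ≡ 2113
2540^4 ≡ 2113^2 = 4464769 ≡ 1759
2540^8 ≡ 1759^2 = 3094081 ≡ 2061
2540^16 ≡ 2061^2 = 4247721 ≡ 569
2540^32 ≡ 569^2 = 323761 ≡ 2891
2540^64 ≡ 2891^2 = 8357881 ≡ 676
2540^128 ≡ 676^2 = 456976 ≡ 1924
2540^256 ≡ 1924^2 = 3701776 ≡ 103
2540^512 ≡ 103^2 = 10609 ≡ 1858
2540^1024 ≡ 1858^2 = 3452164 ≡ 1353
1666 = 1024 + 512 + 128 + 2, so 2540^1666 ≡ 1353·1858·1924·2113 ≡ 488 (mod 2917)

488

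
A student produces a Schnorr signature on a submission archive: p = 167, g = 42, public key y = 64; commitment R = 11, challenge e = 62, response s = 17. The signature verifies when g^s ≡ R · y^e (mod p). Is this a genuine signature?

genuine

g^s mod p:
42^2 = 1764 ≡ 94
42^4 ≡ 94^2 = 8836 ≡ 152
42^8 ≡ 152^2 = 23104 ≡ 58
42^16 ≡ 58^2 = 3364 ≡ 24
17 = 16 + 1, so 42^17 ≡ 24·42 ≡ 6 (mod 167)
R · y^e mod p:
64^2 = 4096 ≡ 88
64^4 ≡ 88^2 = 7744 ≡ 62
64^8 ≡ 62^2 = 3844 ≡ 3
64^16 ≡ 3^2 = 9
64^32 ≡ 9^2 = 81
62 = 32 + 16 + 8 + 4 + 2, so 64^62 ≡ 81·9·3·62·88 ≡ 122 (mod 167)
11·122 = 1342 ≡ 6 (mod 167)
6 ≡ 6 (mod 167); signature holds.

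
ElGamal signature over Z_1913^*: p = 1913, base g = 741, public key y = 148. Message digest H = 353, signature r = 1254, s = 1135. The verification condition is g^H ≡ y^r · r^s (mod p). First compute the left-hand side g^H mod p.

741^2 = 549081 ≡ 50
741^4 ≡ 50^2 = 2500 ≡ 587
741^8 ≡ 587^2 = 344569 ≡ 229
741^16 ≡ 229^2 = 52441 ≡ 790
741^32 ≡ 790^2 = 624100 ≡ 462
741^64 ≡ 462^2 = 213444 ≡ 1101
741^128 ≡ 1101^2 = 1212201 ≡ 1272
741^256 ≡ 1272^2 = 1617984 ≡ 1499
353 = 256 + 64 + 32 + 1, so 741^353 ≡ 1499·1101·462·741 ≡ 201 (mod 1913)

201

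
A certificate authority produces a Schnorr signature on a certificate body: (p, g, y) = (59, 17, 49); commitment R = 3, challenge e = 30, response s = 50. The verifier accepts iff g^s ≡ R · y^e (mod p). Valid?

yes

g^s mod p:
Squares mod 59: 17^1≡17, 17^2≡53, 17^4≡36, 17^8≡57, 17^16≡4, 17^32≡16
50 = 32 + 16 + 2, so 17^50 ≡ 16·4·53 ≡ 29 (mod 59)
R · y^e mod p:
Squares mod 59: 49^1≡49, 49^2≡41, 49^4≡29, 49^8≡15, 49^16≡48
30 = 16 + 8 + 4 + 2, so 49^30 ≡ 48·15·29·41 ≡ 49 (mod 59)
3·49 = 147 ≡ 29 (mod 59)
29 ≡ 29 (mod 59); signature holds.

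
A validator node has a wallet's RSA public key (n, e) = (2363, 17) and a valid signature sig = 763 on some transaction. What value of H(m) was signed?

Squares mod 2363: sig^1≡763, sig^2≡871, sig^4≡118, sig^8≡2109, sig^16≡715
17 = 16 + 1, so sig^17 ≡ 715·763 ≡ 2055 (mod 2363)

2055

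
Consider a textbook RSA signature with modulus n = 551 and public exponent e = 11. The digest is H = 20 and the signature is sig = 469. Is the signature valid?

invalid

sig^11 mod 551 = 477
sig^11 mod 551 = 477, but H = 20.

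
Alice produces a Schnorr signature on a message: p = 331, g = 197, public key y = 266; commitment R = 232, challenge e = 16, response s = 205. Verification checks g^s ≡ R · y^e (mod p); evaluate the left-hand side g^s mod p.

308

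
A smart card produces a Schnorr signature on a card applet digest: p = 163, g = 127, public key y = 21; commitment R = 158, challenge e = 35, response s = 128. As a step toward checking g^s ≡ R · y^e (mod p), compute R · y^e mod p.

25

21^2 = 441 ≡ 115
21^4 ≡ 115^2 = 13225 ≡ 22
21^8 ≡ 22^2 = 484 ≡ 158
21^16 ≡ 158^2 = 24964 ≡ 25
21^32 ≡ 25^2 = 625 ≡ 136
35 = 32 + 2 + 1, so 21^35 ≡ 136·115·21 ≡ 158 (mod 163)
R · y^e ≡ 158·158 = 24964 ≡ 25 (mod 163)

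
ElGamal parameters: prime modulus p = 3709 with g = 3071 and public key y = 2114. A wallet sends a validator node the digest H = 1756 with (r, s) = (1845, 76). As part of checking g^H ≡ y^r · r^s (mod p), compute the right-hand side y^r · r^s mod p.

3103

2114^2 = 4468996 ≡ 3360
2114^4 ≡ 3360^2 = 11289600 ≡ 3113
2114^8 ≡ 3113^2 = 9690769 ≡ 2861
2114^16 ≡ 2861^2 = 8185321 ≡ 3267
2114^32 ≡ 3267^2 = 10673289 ≡ 2496
2114^64 ≡ 2496^2 = 6230016 ≡ 2605
2114^128 ≡ 2605^2 = 6786025 ≡ 2264
2114^256 ≡ 2264^2 = 5125696 ≡ 3567
2114^512 ≡ 3567^2 = 12723489 ≡ 1619
2114^1024 ≡ 1619^2 = 2621161 ≡ 2607
1845 = 1024 + 512 + 256 + 32 + 16 + 4 + 1, so 2114^1845 ≡ 2607·1619·3567·2496·3267·3113·2114 ≡ 3600 (mod 3709)
1845^2 = 3404025 ≡ 2872
1845^4 ≡ 2872^2 = 8248384 ≡ 3277
1845^8 ≡ 3277^2 = 10738729 ≡ 1174
1845^16 ≡ 1174^2 = 1378276 ≡ 2237
1845^32 ≡ 2237^2 = 5004169 ≡ 728
1845^64 ≡ 728^2 = 529984 ≡ 3306
76 = 64 + 8 + 4, so 1845^76 ≡ 3306·1174·3277 ≡ 550 (mod 3709)
y^r · r^s ≡ 3600·550 = 1980000 ≡ 3103 (mod 3709)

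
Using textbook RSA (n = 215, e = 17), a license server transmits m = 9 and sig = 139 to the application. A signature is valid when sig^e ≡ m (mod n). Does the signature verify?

verifies

sig^2 ≡ 139^2 = 19321 ≡ 186
sig^4 ≡ 186^2 = 34596 ≡ 196
sig^8 ≡ 196^2 = 38416 ≡ 146
sig^16 ≡ 146^2 = 21316 ≡ 31
17 = 16 + 1, so sig^17 ≡ 31·139 ≡ 9 (mod 215)
Since 9 equals the digest 9, verification succeeds.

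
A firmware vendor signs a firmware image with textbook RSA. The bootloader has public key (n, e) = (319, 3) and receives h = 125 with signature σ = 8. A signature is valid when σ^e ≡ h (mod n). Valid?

no

σ^2 ≡ 8^2 = 64
3 = 2 + 1, so σ^3 ≡ 64·8 ≡ 193 (mod 319)
193 ≠ 125, so verification fails.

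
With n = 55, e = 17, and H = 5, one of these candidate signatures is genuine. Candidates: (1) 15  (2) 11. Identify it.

1

Candidate 1: 15^2 = 225 ≡ 5; 15^4 ≡ 5^2 = 25; 15^8 ≡ 25^2 = 625 ≡ 20; 15^16 ≡ 20^2 = 400 ≡ 15; 17 = 16 + 1, so 15^17 ≡ 15·15 ≡ 5 (mod 55)
  → matches H = 5
Candidate 2: 11^2 = 121 ≡ 11; 11^4 ≡ 11^2 = 121 ≡ 11; 11^8 ≡ 11^2 = 121 ≡ 11; 11^16 ≡ 11^2 = 121 ≡ 11; 17 = 16 + 1, so 11^17 ≡ 11·11 ≡ 11 (mod 55)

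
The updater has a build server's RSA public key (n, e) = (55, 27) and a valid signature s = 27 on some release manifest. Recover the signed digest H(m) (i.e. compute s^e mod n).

3

s^2 ≡ 27^2 = 729 ≡ 14
s^4 ≡ 14^2 = 196 ≡ 31
s^8 ≡ 31^2 = 961 ≡ 26
s^16 ≡ 26^2 = 676 ≡ 16
27 = 16 + 8 + 2 + 1, so s^27 ≡ 16·26·14·27 ≡ 3 (mod 55)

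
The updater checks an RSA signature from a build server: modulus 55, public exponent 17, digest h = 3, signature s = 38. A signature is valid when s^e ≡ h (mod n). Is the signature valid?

s^2 ≡ 38^2 = 1444 ≡ 14
s^4 ≡ 14^2 = 196 ≡ 31
s^8 ≡ 31^2 = 961 ≡ 26
s^16 ≡ 26^2 = 676 ≡ 16
17 = 16 + 1, so s^17 ≡ 16·38 ≡ 3 (mod 55)
s^17 mod 55 = 3 matches h.

valid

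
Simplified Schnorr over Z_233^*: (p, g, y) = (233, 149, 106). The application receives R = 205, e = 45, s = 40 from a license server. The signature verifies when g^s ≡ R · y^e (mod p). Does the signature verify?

g^s mod p:
149^2 = 22201 ≡ 66
149^4 ≡ 66^2 = 4356 ≡ 162
149^8 ≡ 162^2 = 26244 ≡ 148
149^16 ≡ 148^2 = 21904 ≡ 2
149^32 ≡ 2^2 = 4
40 = 32 + 8, so 149^40 ≡ 4·148 ≡ 126 (mod 233)
R · y^e mod p:
106^2 = 11236 ≡ 52
106^4 ≡ 52^2 = 2704 ≡ 141
106^8 ≡ 141^2 = 19881 ≡ 76
106^16 ≡ 76^2 = 5776 ≡ 184
106^32 ≡ 184^2 = 33856 ≡ 71
45 = 32 + 8 + 4 + 1, so 106^45 ≡ 71·76·141·106 ≡ 93 (mod 233)
205·93 = 19065 ≡ 192 (mod 233)
126 ≠ 192; the check fails.

does not verify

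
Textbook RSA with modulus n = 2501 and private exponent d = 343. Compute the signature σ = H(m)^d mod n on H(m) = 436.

546

(H(m))^2 ≡ 436^2 = 190096 ≡ 20
(H(m))^4 ≡ 20^2 = 400
(H(m))^8 ≡ 400^2 = 160000 ≡ 2437
(H(m))^16 ≡ 2437^2 = 5938969 ≡ 1595
(H(m))^32 ≡ 1595^2 = 2544025 ≡ 508
(H(m))^64 ≡ 508^2 = 258064 ≡ 461
(H(m))^128 ≡ 461^2 = 212521 ≡ 2437
(H(m))^256 ≡ 2437^2 = 5938969 ≡ 1595
343 = 256 + 64 + 16 + 4 + 2 + 1, so (H(m))^343 ≡ 1595·461·1595·400·20·436 ≡ 546 (mod 2501)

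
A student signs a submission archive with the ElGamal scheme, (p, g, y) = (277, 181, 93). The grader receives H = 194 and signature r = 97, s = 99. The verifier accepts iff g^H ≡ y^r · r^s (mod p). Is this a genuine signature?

Left side g^H mod p:
181^194 mod 277 = 106
Right side y^r · r^s mod p:
93^97 mod 277 = 233
97^99 mod 277 = 262
233·262 = 61046 ≡ 106 (mod 277)
106 ≡ 106 (mod 277), so the signature is genuine.

genuine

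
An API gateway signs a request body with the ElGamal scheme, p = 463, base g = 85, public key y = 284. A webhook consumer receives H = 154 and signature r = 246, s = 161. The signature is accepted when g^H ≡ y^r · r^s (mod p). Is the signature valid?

Left side g^H mod p:
85^154 mod 463 = 21
Right side y^r · r^s mod p:
284^246 mod 463 = 356
246^161 mod 463 = 228
356·228 = 81168 ≡ 143 (mod 463)
21 ≠ 143, so verification fails.

invalid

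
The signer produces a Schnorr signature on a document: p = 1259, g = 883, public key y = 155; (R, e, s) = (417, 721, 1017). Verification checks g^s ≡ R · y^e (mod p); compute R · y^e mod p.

168

Squares mod 1259: 155^1≡155, 155^2≡104, 155^4≡744, 155^8≡835, 155^16≡998, 155^32≡135, 155^64≡599, 155^128≡1245, 155^256≡196, 155^512≡646
721 = 512 + 128 + 64 + 16 + 1, so 155^721 ≡ 646·1245·599·998·155 ≡ 1196 (mod 1259)
R · y^e ≡ 417·1196 = 498732 ≡ 168 (mod 1259)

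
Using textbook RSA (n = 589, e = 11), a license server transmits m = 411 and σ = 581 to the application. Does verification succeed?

fails

σ^2 ≡ 581^2 = 337561 ≡ 64
σ^4 ≡ 64^2 = 4096 ≡ 562
σ^8 ≡ 562^2 = 315844 ≡ 140
11 = 8 + 2 + 1, so σ^11 ≡ 140·64·581 ≡ 178 (mod 589)
The recovered value 178 does not match the digest 411.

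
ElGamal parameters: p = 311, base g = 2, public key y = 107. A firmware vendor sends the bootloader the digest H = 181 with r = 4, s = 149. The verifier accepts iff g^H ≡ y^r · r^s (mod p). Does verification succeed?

Left side g^H mod p:
2^2 = 4
2^4 ≡ 4^2 = 16
2^8 ≡ 16^2 = 256
2^16 ≡ 256^2 = 65536 ≡ 226
2^32 ≡ 226^2 = 51076 ≡ 72
2^64 ≡ 72^2 = 5184 ≡ 208
2^128 ≡ 208^2 = 43264 ≡ 35
181 = 128 + 32 + 16 + 4 + 1, so 2^181 ≡ 35·72·226·16·2 ≡ 40 (mod 311)
Right side y^r · r^s mod p:
107^2 = 11449 ≡ 253
107^4 ≡ 253^2 = 64009 ≡ 254
4^2 = 16
4^4 ≡ 16^2 = 256
4^8 ≡ 256^2 = 65536 ≡ 226
4^16 ≡ 226^2 = 51076 ≡ 72
4^32 ≡ 72^2 = 5184 ≡ 208
4^64 ≡ 208^2 = 43264 ≡ 35
4^128 ≡ 35^2 = 1225 ≡ 292
149 = 128 + 16 + 4 + 1, so 4^149 ≡ 292·72·256·4 ≡ 223 (mod 311)
254·223 = 56642 ≡ 40 (mod 311)
40 ≡ 40 (mod 311), so the signature is genuine.

passes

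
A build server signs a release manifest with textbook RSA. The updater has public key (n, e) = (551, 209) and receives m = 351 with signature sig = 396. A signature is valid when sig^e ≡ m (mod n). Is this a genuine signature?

Squares mod 551: sig^1≡396, sig^2≡332, sig^4≡24, sig^8≡25, sig^16≡74, sig^32≡517, sig^64≡54, sig^128≡161
209 = 128 + 64 + 16 + 1, so sig^209 ≡ 161·54·74·396 ≡ 351 (mod 551)
sig^209 mod 551 = 351 matches m.

genuine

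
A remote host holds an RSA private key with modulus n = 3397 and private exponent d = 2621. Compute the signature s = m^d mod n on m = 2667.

m^2621 mod 3397 = 818

818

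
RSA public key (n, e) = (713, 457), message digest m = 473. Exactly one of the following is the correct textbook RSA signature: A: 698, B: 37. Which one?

A

Candidate A: Squares mod 713: 698^1≡698, 698^2≡225, 698^4≡2, 698^8≡4, 698^16≡16, 698^32≡256, 698^64≡653, 698^128≡35, 698^256≡512; 457 = 256 + 128 + 64 + 8 + 1, so 698^457 ≡ 512·35·653·4·698 ≡ 473 (mod 713)
  → matches m = 473
Candidate B: Squares mod 713: 37^1≡37, 37^2≡656, 37^4≡397, 37^8≡36, 37^16≡583, 37^32≡501, 37^64≡25, 37^128≡625, 37^256≡614; 457 = 256 + 128 + 64 + 8 + 1, so 37^457 ≡ 614·625·25·36·37 ≡ 595 (mod 713)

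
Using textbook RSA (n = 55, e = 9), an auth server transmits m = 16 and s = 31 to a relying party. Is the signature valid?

valid

s^2 ≡ 31^2 = 961 ≡ 26
s^4 ≡ 26^2 = 676 ≡ 16
s^8 ≡ 16^2 = 256 ≡ 36
9 = 8 + 1, so s^9 ≡ 36·31 ≡ 16 (mod 55)
s^9 mod 55 = 16 matches m.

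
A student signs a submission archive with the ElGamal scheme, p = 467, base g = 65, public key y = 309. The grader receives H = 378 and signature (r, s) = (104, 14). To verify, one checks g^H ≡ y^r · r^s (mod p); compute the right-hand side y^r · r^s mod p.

447

309^104 mod 467 = 147
104^14 mod 467 = 146
y^r · r^s ≡ 147·146 = 21462 ≡ 447 (mod 467)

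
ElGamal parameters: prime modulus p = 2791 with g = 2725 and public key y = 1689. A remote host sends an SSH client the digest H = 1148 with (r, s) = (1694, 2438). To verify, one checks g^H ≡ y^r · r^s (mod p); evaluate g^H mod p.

1052

Squares mod 2791: 2725^1≡2725, 2725^2≡1565, 2725^4≡1518, 2725^8≡1749, 2725^16≡65, 2725^32≡1434, 2725^64≡2180, 2725^128≡2118, 2725^256≡787, 2725^512≡2558, 2725^1024≡1260
1148 = 1024 + 64 + 32 + 16 + 8 + 4, so 2725^1148 ≡ 1260·2180·1434·65·1749·1518 ≡ 1052 (mod 2791)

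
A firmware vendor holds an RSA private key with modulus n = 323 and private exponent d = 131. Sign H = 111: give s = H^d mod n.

H^2 ≡ 111^2 = 12321 ≡ 47
H^4 ≡ 47^2 = 2209 ≡ 271
H^8 ≡ 271^2 = 73441 ≡ 120
H^16 ≡ 120^2 = 14400 ≡ 188
H^32 ≡ 188^2 = 35344 ≡ 137
H^64 ≡ 137^2 = 18769 ≡ 35
H^128 ≡ 35^2 = 1225 ≡ 256
131 = 128 + 2 + 1, so H^131 ≡ 256·47·111 ≡ 270 (mod 323)

270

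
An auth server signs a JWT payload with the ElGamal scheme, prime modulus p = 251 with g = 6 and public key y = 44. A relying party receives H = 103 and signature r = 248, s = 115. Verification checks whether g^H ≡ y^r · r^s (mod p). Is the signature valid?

Left side g^H mod p:
6^2 = 36
6^4 ≡ 36^2 = 1296 ≡ 41
6^8 ≡ 41^2 = 1681 ≡ 175
6^16 ≡ 175^2 = 30625 ≡ 3
6^32 ≡ 3^2 = 9
6^64 ≡ 9^2 = 81
103 = 64 + 32 + 4 + 2 + 1, so 6^103 ≡ 81·9·41·36·6 ≡ 53 (mod 251)
Right side y^r · r^s mod p:
44^2 = 1936 ≡ 179
44^4 ≡ 179^2 = 32041 ≡ 164
44^8 ≡ 164^2 = 26896 ≡ 39
44^16 ≡ 39^2 = 1521 ≡ 15
44^32 ≡ 15^2 = 225
44^64 ≡ 225^2 = 50625 ≡ 174
44^128 ≡ 174^2 = 30276 ≡ 156
248 = 128 + 64 + 32 + 16 + 8, so 44^248 ≡ 156·174·225·15·39 ≡ 122 (mod 251)
248^2 = 61504 ≡ 9
248^4 ≡ 9^2 = 81
248^8 ≡ 81^2 = 6561 ≡ 35
248^16 ≡ 35^2 = 1225 ≡ 221
248^32 ≡ 221^2 = 48841 ≡ 147
248^64 ≡ 147^2 = 21609 ≡ 23
115 = 64 + 32 + 16 + 2 + 1, so 248^115 ≡ 23·147·221·9·248 ≡ 200 (mod 251)
122·200 = 24400 ≡ 53 (mod 251)
53 ≡ 53 (mod 251), so the signature is genuine.

valid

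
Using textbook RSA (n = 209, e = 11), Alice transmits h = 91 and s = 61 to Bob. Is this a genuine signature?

forged

s^2 ≡ 61^2 = 3721 ≡ 168
s^4 ≡ 168^2 = 28224 ≡ 9
s^8 ≡ 9^2 = 81
11 = 8 + 2 + 1, so s^11 ≡ 81·168·61 ≡ 149 (mod 209)
149 ≠ 91, so verification fails.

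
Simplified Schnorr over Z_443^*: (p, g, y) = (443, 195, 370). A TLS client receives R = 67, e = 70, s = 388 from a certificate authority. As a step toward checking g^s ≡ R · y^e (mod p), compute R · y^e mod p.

Squares mod 443: 370^1≡370, 370^2≡13, 370^4≡169, 370^8≡209, 370^16≡267, 370^32≡409, 370^64≡270
70 = 64 + 4 + 2, so 370^70 ≡ 270·169·13 ≡ 13 (mod 443)
R · y^e ≡ 67·13 = 871 ≡ 428 (mod 443)

428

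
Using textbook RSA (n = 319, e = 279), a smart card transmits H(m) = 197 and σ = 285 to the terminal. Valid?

yes

σ^2 ≡ 285^2 = 81225 ≡ 199
σ^4 ≡ 199^2 = 39601 ≡ 45
σ^8 ≡ 45^2 = 2025 ≡ 111
σ^16 ≡ 111^2 = 12321 ≡ 199
σ^32 ≡ 199^2 = 39601 ≡ 45
σ^64 ≡ 45^2 = 2025 ≡ 111
σ^128 ≡ 111^2 = 12321 ≡ 199
σ^256 ≡ 199^2 = 39601 ≡ 45
279 = 256 + 16 + 4 + 2 + 1, so σ^279 ≡ 45·199·45·199·285 ≡ 197 (mod 319)
Since 197 equals the digest 197, verification succeeds.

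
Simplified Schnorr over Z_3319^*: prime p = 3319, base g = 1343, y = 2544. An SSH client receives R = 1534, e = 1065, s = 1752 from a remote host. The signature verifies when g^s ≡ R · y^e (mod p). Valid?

no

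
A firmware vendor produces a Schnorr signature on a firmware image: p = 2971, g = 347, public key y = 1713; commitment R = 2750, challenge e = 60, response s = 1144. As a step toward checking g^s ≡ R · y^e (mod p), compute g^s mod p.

724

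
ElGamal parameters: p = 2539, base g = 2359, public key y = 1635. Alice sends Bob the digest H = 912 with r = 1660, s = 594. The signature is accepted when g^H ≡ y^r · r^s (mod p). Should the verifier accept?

Left side g^H mod p:
Squares mod 2539: 2359^1≡2359, 2359^2≡1932, 2359^4≡294, 2359^8≡110, 2359^16≡1944, 2359^32≡1104, 2359^64≡96, 2359^128≡1599, 2359^256≡28, 2359^512≡784
912 = 512 + 256 + 128 + 16, so 2359^912 ≡ 784·28·1599·1944 ≡ 165 (mod 2539)
Right side y^r · r^s mod p:
Squares mod 2539: 1635^1≡1635, 1635^2≡2197, 1635^4≡170, 1635^8≡971, 1635^16≡872, 1635^32≡1223, 1635^64≡258, 1635^128≡550, 1635^256≡359, 1635^512≡1931, 1635^1024≡1509
1660 = 1024 + 512 + 64 + 32 + 16 + 8 + 4, so 1635^1660 ≡ 1509·1931·258·1223·872·971·170 ≡ 546 (mod 2539)
Squares mod 2539: 1660^1≡1660, 1660^2≡785, 1660^4≡1787, 1660^8≡1846, 1660^16≡378, 1660^32≡700, 1660^64≡2512, 1660^128≡729, 1660^256≡790, 1660^512≡2045
594 = 512 + 64 + 16 + 2, so 1660^594 ≡ 2045·2512·378·785 ≡ 1696 (mod 2539)
546·1696 = 926016 ≡ 1820 (mod 2539)
165 ≠ 1820, so verification fails.

reject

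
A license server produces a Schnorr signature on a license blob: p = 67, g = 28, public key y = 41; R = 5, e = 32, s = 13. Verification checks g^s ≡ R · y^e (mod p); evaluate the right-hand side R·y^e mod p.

44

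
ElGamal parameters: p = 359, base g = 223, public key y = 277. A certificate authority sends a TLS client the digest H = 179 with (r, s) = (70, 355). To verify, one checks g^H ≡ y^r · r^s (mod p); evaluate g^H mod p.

358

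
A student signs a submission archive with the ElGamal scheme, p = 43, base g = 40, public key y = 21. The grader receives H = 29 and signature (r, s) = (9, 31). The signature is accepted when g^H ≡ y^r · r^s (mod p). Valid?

Left side g^H mod p:
40^29 mod 43 = 25
Right side y^r · r^s mod p:
21^9 mod 43 = 11
9^31 mod 43 = 14
11·14 = 154 ≡ 25 (mod 43)
25 ≡ 25 (mod 43), so the signature is genuine.

yes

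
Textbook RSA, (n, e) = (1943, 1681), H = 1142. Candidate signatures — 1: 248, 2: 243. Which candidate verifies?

Candidate 1: 248^2 = 61504 ≡ 1271; 248^4 ≡ 1271^2 = 1615441 ≡ 808; 248^8 ≡ 808^2 = 652864 ≡ 16; 248^16 ≡ 16^2 = 256; 248^32 ≡ 256^2 = 65536 ≡ 1417; 248^64 ≡ 1417^2 = 2007889 ≡ 770; 248^128 ≡ 770^2 = 592900 ≡ 285; 248^256 ≡ 285^2 = 81225 ≡ 1562; 248^512 ≡ 1562^2 = 2439844 ≡ 1379; 248^1024 ≡ 1379^2 = 1901641 ≡ 1387; 1681 = 1024 + 512 + 128 + 16 + 1, so 248^1681 ≡ 1387·1379·285·256·248 ≡ 770 (mod 1943)
Candidate 2: 243^2 = 59049 ≡ 759; 243^4 ≡ 759^2 = 576081 ≡ 953; 243^8 ≡ 953^2 = 908209 ≡ 828; 243^16 ≡ 828^2 = 685584 ≡ 1648; 243^32 ≡ 1648^2 = 2715904 ≡ 1533; 243^64 ≡ 1533^2 = 2350089 ≡ 1002; 243^128 ≡ 1002^2 = 1004004 ≡ 1416; 243^256 ≡ 1416^2 = 2005056 ≡ 1823; 243^512 ≡ 1823^2 = 3323329 ≡ 799; 243^1024 ≡ 799^2 = 638401 ≡ 1097; 1681 = 1024 + 512 + 128 + 16 + 1, so 243^1681 ≡ 1097·799·1416·1648·243 ≡ 1142 (mod 1943)
  → matches H = 1142

2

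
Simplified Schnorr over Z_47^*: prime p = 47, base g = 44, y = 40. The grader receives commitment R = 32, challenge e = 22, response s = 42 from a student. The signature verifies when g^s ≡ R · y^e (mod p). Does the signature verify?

verifies

g^s mod p:
Squares mod 47: 44^1≡44, 44^2≡9, 44^4≡34, 44^8≡28, 44^16≡32, 44^32≡37
42 = 32 + 8 + 2, so 44^42 ≡ 37·28·9 ≡ 18 (mod 47)
R · y^e mod p:
Squares mod 47: 40^1≡40, 40^2≡2, 40^4≡4, 40^8≡16, 40^16≡21
22 = 16 + 4 + 2, so 40^22 ≡ 21·4·2 ≡ 27 (mod 47)
32·27 = 864 ≡ 18 (mod 47)
18 ≡ 18 (mod 47); signature holds.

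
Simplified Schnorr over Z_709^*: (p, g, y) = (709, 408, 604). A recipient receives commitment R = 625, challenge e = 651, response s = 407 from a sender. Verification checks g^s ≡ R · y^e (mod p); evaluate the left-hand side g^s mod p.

563

408^2 = 166464 ≡ 558
408^4 ≡ 558^2 = 311364 ≡ 113
408^8 ≡ 113^2 = 12769 ≡ 7
408^16 ≡ 7^2 = 49
408^32 ≡ 49^2 = 2401 ≡ 274
408^64 ≡ 274^2 = 75076 ≡ 631
408^128 ≡ 631^2 = 398161 ≡ 412
408^256 ≡ 412^2 = 169744 ≡ 293
407 = 256 + 128 + 16 + 4 + 2 + 1, so 408^407 ≡ 293·412·49·113·558·408 ≡ 563 (mod 709)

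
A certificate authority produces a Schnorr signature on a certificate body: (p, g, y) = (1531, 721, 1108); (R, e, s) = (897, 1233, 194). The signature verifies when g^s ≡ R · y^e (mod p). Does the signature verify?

g^s mod p:
721^2 = 519841 ≡ 832
721^4 ≡ 832^2 = 692224 ≡ 212
721^8 ≡ 212^2 = 44944 ≡ 545
721^16 ≡ 545^2 = 297025 ≡ 11
721^32 ≡ 11^2 = 121
721^64 ≡ 121^2 = 14641 ≡ 862
721^128 ≡ 862^2 = 743044 ≡ 509
194 = 128 + 64 + 2, so 721^194 ≡ 509·862·832 ≡ 1140 (mod 1531)
R · y^e mod p:
1108^2 = 1227664 ≡ 1333
1108^4 ≡ 1333^2 = 1776889 ≡ 929
1108^8 ≡ 929^2 = 863041 ≡ 1088
1108^16 ≡ 1088^2 = 1183744 ≡ 281
1108^32 ≡ 281^2 = 78961 ≡ 880
1108^64 ≡ 880^2 = 774400 ≡ 1245
1108^128 ≡ 1245^2 = 1550025 ≡ 653
1108^256 ≡ 653^2 = 426409 ≡ 791
1108^512 ≡ 791^2 = 625681 ≡ 1033
1108^1024 ≡ 1033^2 = 1067089 ≡ 1513
1233 = 1024 + 128 + 64 + 16 + 1, so 1108^1233 ≡ 1513·653·1245·281·1108 ≡ 607 (mod 1531)
897·607 = 544479 ≡ 974 (mod 1531)
1140 ≠ 974; the check fails.

does not verify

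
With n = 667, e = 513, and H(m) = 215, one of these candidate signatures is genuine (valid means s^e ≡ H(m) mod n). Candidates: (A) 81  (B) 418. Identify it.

Candidate A: Squares mod 667: 81^1≡81, 81^2≡558, 81^4≡542, 81^8≡284, 81^16≡616, 81^32≡600, 81^64≡487, 81^128≡384, 81^256≡49, 81^512≡400; 513 = 512 + 1, so 81^513 ≡ 400·81 ≡ 384 (mod 667)
Candidate B: Squares mod 667: 418^1≡418, 418^2≡637, 418^4≡233, 418^8≡262, 418^16≡610, 418^32≡581, 418^64≡59, 418^128≡146, 418^256≡639, 418^512≡117; 513 = 512 + 1, so 418^513 ≡ 117·418 ≡ 215 (mod 667)
  → matches H(m) = 215

B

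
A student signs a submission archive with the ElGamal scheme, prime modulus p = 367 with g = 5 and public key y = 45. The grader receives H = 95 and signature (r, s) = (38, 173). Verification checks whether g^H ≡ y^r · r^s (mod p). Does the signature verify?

Left side g^H mod p:
5^2 = 25
5^4 ≡ 25^2 = 625 ≡ 258
5^8 ≡ 258^2 = 66564 ≡ 137
5^16 ≡ 137^2 = 18769 ≡ 52
5^32 ≡ 52^2 = 2704 ≡ 135
5^64 ≡ 135^2 = 18225 ≡ 242
95 = 64 + 16 + 8 + 4 + 2 + 1, so 5^95 ≡ 242·52·137·258·25·5 ≡ 295 (mod 367)
Right side y^r · r^s mod p:
45^2 = 2025 ≡ 190
45^4 ≡ 190^2 = 36100 ≡ 134
45^8 ≡ 134^2 = 17956 ≡ 340
45^16 ≡ 340^2 = 115600 ≡ 362
45^32 ≡ 362^2 = 131044 ≡ 25
38 = 32 + 4 + 2, so 45^38 ≡ 25·134·190 ≡ 122 (mod 367)
38^2 = 1444 ≡ 343
38^4 ≡ 343^2 = 117649 ≡ 209
38^8 ≡ 209^2 = 43681 ≡ 8
38^16 ≡ 8^2 = 64
38^32 ≡ 64^2 = 4096 ≡ 59
38^64 ≡ 59^2 = 3481 ≡ 178
38^128 ≡ 178^2 = 31684 ≡ 122
173 = 128 + 32 + 8 + 4 + 1, so 38^173 ≡ 122·59·8·209·38 ≡ 216 (mod 367)
122·216 = 26352 ≡ 295 (mod 367)
295 ≡ 295 (mod 367), so the signature is genuine.

verifies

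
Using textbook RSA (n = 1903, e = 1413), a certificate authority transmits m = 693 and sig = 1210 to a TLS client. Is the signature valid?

invalid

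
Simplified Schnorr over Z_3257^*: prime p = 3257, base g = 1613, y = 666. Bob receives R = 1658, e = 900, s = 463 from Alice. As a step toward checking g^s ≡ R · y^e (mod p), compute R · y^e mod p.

2891

Squares mod 3257: 666^1≡666, 666^2≡604, 666^4≡32, 666^8≡1024, 666^16≡3079, 666^32≡2371, 666^64≡59, 666^128≡224, 666^256≡1321, 666^512≡2546
900 = 512 + 256 + 128 + 4, so 666^900 ≡ 2546·1321·224·32 ≡ 98 (mod 3257)
R · y^e ≡ 1658·98 = 162484 ≡ 2891 (mod 3257)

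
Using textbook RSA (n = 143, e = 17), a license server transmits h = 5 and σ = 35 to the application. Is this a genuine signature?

Squares mod 143: σ^1≡35, σ^2≡81, σ^4≡126, σ^8≡3, σ^16≡9
17 = 16 + 1, so σ^17 ≡ 9·35 ≡ 29 (mod 143)
The recovered value 29 does not match the digest 5.

forged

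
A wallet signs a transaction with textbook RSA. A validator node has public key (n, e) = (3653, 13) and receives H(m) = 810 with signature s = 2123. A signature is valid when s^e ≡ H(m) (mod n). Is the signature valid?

valid

s^2 ≡ 2123^2 = 4507129 ≡ 2980
s^4 ≡ 2980^2 = 8880400 ≡ 3610
s^8 ≡ 3610^2 = 13032100 ≡ 1849
13 = 8 + 4 + 1, so s^13 ≡ 1849·3610·2123 ≡ 810 (mod 3653)
Since 810 equals the digest 810, verification succeeds.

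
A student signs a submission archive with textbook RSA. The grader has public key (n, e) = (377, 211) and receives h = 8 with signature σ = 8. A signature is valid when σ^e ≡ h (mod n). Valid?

Squares mod 377: σ^1≡8, σ^2≡64, σ^4≡326, σ^8≡339, σ^16≡313, σ^32≡326, σ^64≡339, σ^128≡313
211 = 128 + 64 + 16 + 2 + 1, so σ^211 ≡ 313·339·313·64·8 ≡ 369 (mod 377)
The recovered value 369 does not match the digest 8.

no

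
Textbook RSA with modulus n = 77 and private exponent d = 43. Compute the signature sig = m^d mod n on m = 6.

m^43 mod 77 = 62

62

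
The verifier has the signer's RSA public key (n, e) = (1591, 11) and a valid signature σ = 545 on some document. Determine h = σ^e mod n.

936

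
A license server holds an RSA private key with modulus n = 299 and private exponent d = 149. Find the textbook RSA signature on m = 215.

128

Squares mod 299: m^1≡215, m^2≡179, m^4≡48, m^8≡211, m^16≡269, m^32≡3, m^64≡9, m^128≡81
149 = 128 + 16 + 4 + 1, so m^149 ≡ 81·269·48·215 ≡ 128 (mod 299)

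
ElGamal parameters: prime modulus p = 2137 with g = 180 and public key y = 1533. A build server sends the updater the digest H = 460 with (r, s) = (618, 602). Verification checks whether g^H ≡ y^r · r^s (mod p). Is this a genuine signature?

genuine

Left side g^H mod p:
180^2 = 32400 ≡ 345
180^4 ≡ 345^2 = 119025 ≡ 1490
180^8 ≡ 1490^2 = 2220100 ≡ 1894
180^16 ≡ 1894^2 = 3587236 ≡ 1350
180^32 ≡ 1350^2 = 1822500 ≡ 1776
180^64 ≡ 1776^2 = 3154176 ≡ 2101
180^128 ≡ 2101^2 = 4414201 ≡ 1296
180^256 ≡ 1296^2 = 1679616 ≡ 2071
460 = 256 + 128 + 64 + 8 + 4, so 180^460 ≡ 2071·1296·2101·1894·1490 ≡ 1970 (mod 2137)
Right side y^r · r^s mod p:
1533^2 = 2350089 ≡ 1526
1533^4 ≡ 1526^2 = 2328676 ≡ 1483
1533^8 ≡ 1483^2 = 2199289 ≡ 316
1533^16 ≡ 316^2 = 99856 ≡ 1554
1533^32 ≡ 1554^2 = 2414916 ≡ 106
1533^64 ≡ 106^2 = 11236 ≡ 551
1533^128 ≡ 551^2 = 303601 ≡ 147
1533^256 ≡ 147^2 = 21609 ≡ 239
1533^512 ≡ 239^2 = 57121 ≡ 1559
618 = 512 + 64 + 32 + 8 + 2, so 1533^618 ≡ 1559·551·106·316·1526 ≡ 455 (mod 2137)
618^2 = 381924 ≡ 1538
618^4 ≡ 1538^2 = 2365444 ≡ 1922
618^8 ≡ 1922^2 = 3694084 ≡ 1348
618^16 ≡ 1348^2 = 1817104 ≡ 654
618^32 ≡ 654^2 = 427716 ≡ 316
618^64 ≡ 316^2 = 99856 ≡ 1554
618^128 ≡ 1554^2 = 2414916 ≡ 106
618^256 ≡ 106^2 = 11236 ≡ 551
618^512 ≡ 551^2 = 303601 ≡ 147
602 = 512 + 64 + 16 + 8 + 2, so 618^602 ≡ 147·1554·654·1348·1538 ≡ 474 (mod 2137)
455·474 = 215670 ≡ 1970 (mod 2137)
1970 ≡ 1970 (mod 2137), so the signature is genuine.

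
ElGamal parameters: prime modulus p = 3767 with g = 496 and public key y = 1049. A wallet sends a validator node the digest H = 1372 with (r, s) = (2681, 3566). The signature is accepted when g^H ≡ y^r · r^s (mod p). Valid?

no

Left side g^H mod p:
496^2 = 246016 ≡ 1161
496^4 ≡ 1161^2 = 1347921 ≡ 3102
496^8 ≡ 3102^2 = 9622404 ≡ 1486
496^16 ≡ 1486^2 = 2208196 ≡ 734
496^32 ≡ 734^2 = 538756 ≡ 75
496^64 ≡ 75^2 = 5625 ≡ 1858
496^128 ≡ 1858^2 = 3452164 ≡ 1592
496^256 ≡ 1592^2 = 2534464 ≡ 3040
496^512 ≡ 3040^2 = 9241600 ≡ 1149
496^1024 ≡ 1149^2 = 1320201 ≡ 1751
1372 = 1024 + 256 + 64 + 16 + 8 + 4, so 496^1372 ≡ 1751·3040·1858·734·1486·3102 ≡ 193 (mod 3767)
Right side y^r · r^s mod p:
1049^2 = 1100401 ≡ 437
1049^4 ≡ 437^2 = 190969 ≡ 2619
1049^8 ≡ 2619^2 = 6859161 ≡ 3221
1049^16 ≡ 3221^2 = 10374841 ≡ 523
1049^32 ≡ 523^2 = 273529 ≡ 2305
1049^64 ≡ 2305^2 = 5313025 ≡ 1555
1049^128 ≡ 1555^2 = 2418025 ≡ 3378
1049^256 ≡ 3378^2 = 11410884 ≡ 641
1049^512 ≡ 641^2 = 410881 ≡ 278
1049^1024 ≡ 278^2 = 77284 ≡ 1944
1049^2048 ≡ 1944^2 = 3779136 ≡ 835
2681 = 2048 + 512 + 64 + 32 + 16 + 8 + 1, so 1049^2681 ≡ 835·278·1555·2305·523·3221·1049 ≡ 3663 (mod 3767)
2681^2 = 7187761 ≡ 325
2681^4 ≡ 325^2 = 105625 ≡ 149
2681^8 ≡ 149^2 = 22201 ≡ 3366
2681^16 ≡ 3366^2 = 11329956 ≡ 2587
2681^32 ≡ 2587^2 = 6692569 ≡ 2377
2681^64 ≡ 2377^2 = 5650129 ≡ 3396
2681^128 ≡ 3396^2 = 11532816 ≡ 2029
2681^256 ≡ 2029^2 = 4116841 ≡ 3277
2681^512 ≡ 3277^2 = 10738729 ≡ 2779
2681^1024 ≡ 2779^2 = 7722841 ≡ 491
2681^2048 ≡ 491^2 = 241081 ≡ 3760
3566 = 2048 + 1024 + 256 + 128 + 64 + 32 + 8 + 4 + 2, so 2681^3566 ≡ 3760·491·3277·2029·3396·2377·3366·149·325 ≡ 1311 (mod 3767)
3663·1311 = 4802193 ≡ 3035 (mod 3767)
193 ≠ 3035, so verification fails.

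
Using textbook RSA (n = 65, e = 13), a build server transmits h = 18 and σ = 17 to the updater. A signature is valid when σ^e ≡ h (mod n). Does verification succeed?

fails

Squares mod 65: σ^1≡17, σ^2≡29, σ^4≡61, σ^8≡16
13 = 8 + 4 + 1, so σ^13 ≡ 16·61·17 ≡ 17 (mod 65)
17 ≠ 18, so verification fails.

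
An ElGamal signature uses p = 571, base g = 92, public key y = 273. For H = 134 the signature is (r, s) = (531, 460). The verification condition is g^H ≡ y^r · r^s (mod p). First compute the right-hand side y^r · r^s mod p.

273^2 = 74529 ≡ 299
273^4 ≡ 299^2 = 89401 ≡ 325
273^8 ≡ 325^2 = 105625 ≡ 561
273^16 ≡ 561^2 = 314721 ≡ 100
273^32 ≡ 100^2 = 10000 ≡ 293
273^64 ≡ 293^2 = 85849 ≡ 199
273^128 ≡ 199^2 = 39601 ≡ 202
273^256 ≡ 202^2 = 40804 ≡ 263
273^512 ≡ 263^2 = 69169 ≡ 78
531 = 512 + 16 + 2 + 1, so 273^531 ≡ 78·100·299·273 ≡ 476 (mod 571)
531^2 = 281961 ≡ 458
531^4 ≡ 458^2 = 209764 ≡ 207
531^8 ≡ 207^2 = 42849 ≡ 24
531^16 ≡ 24^2 = 576 ≡ 5
531^32 ≡ 5^2 = 25
531^64 ≡ 25^2 = 625 ≡ 54
531^128 ≡ 54^2 = 2916 ≡ 61
531^256 ≡ 61^2 = 3721 ≡ 295
460 = 256 + 128 + 64 + 8 + 4, so 531^460 ≡ 295·61·54·24·207 ≡ 309 (mod 571)
y^r · r^s ≡ 476·309 = 147084 ≡ 337 (mod 571)

337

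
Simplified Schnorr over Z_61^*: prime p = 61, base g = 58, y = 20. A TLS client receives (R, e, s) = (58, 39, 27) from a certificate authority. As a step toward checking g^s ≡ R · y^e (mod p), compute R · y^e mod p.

9

20^2 = 400 ≡ 34
20^4 ≡ 34^2 = 1156 ≡ 58
20^8 ≡ 58^2 = 3364 ≡ 9
20^16 ≡ 9^2 = 81 ≡ 20
20^32 ≡ 20^2 = 400 ≡ 34
39 = 32 + 4 + 2 + 1, so 20^39 ≡ 34·58·34·20 ≡ 58 (mod 61)
R · y^e ≡ 58·58 = 3364 ≡ 9 (mod 61)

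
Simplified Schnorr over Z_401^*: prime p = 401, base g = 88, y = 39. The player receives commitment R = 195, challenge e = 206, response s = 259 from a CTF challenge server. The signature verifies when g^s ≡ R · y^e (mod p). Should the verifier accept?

reject

g^s mod p:
88^2 = 7744 ≡ 125
88^4 ≡ 125^2 = 15625 ≡ 387
88^8 ≡ 387^2 = 149769 ≡ 196
88^16 ≡ 196^2 = 38416 ≡ 321
88^32 ≡ 321^2 = 103041 ≡ 385
88^64 ≡ 385^2 = 148225 ≡ 256
88^128 ≡ 256^2 = 65536 ≡ 173
88^256 ≡ 173^2 = 29929 ≡ 255
259 = 256 + 2 + 1, so 88^259 ≡ 255·125·88 ≡ 5 (mod 401)
R · y^e mod p:
39^2 = 1521 ≡ 318
39^4 ≡ 318^2 = 101124 ≡ 72
39^8 ≡ 72^2 = 5184 ≡ 372
39^16 ≡ 372^2 = 138384 ≡ 39
39^32 ≡ 39^2 = 1521 ≡ 318
39^64 ≡ 318^2 = 101124 ≡ 72
39^128 ≡ 72^2 = 5184 ≡ 372
206 = 128 + 64 + 8 + 4 + 2, so 39^206 ≡ 372·72·372·72·318 ≡ 39 (mod 401)
195·39 = 7605 ≡ 387 (mod 401)
5 ≠ 387; the check fails.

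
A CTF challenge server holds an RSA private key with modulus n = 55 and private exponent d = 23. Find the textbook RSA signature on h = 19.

h^2 ≡ 19^2 = 361 ≡ 31
h^4 ≡ 31^2 = 961 ≡ 26
h^8 ≡ 26^2 = 676 ≡ 16
h^16 ≡ 16^2 = 256 ≡ 36
23 = 16 + 4 + 2 + 1, so h^23 ≡ 36·26·31·19 ≡ 39 (mod 55)

39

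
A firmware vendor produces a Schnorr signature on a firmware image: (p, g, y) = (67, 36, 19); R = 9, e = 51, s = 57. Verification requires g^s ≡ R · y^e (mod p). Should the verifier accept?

reject

g^s mod p:
36^2 = 1296 ≡ 23
36^4 ≡ 23^2 = 529 ≡ 60
36^8 ≡ 60^2 = 3600 ≡ 49
36^16 ≡ 49^2 = 2401 ≡ 56
36^32 ≡ 56^2 = 3136 ≡ 54
57 = 32 + 16 + 8 + 1, so 36^57 ≡ 54·56·49·36 ≡ 64 (mod 67)
R · y^e mod p:
19^2 = 361 ≡ 26
19^4 ≡ 26^2 = 676 ≡ 6
19^8 ≡ 6^2 = 36
19^16 ≡ 36^2 = 1296 ≡ 23
19^32 ≡ 23^2 = 529 ≡ 60
51 = 32 + 16 + 2 + 1, so 19^51 ≡ 60·23·26·19 ≡ 62 (mod 67)
9·62 = 558 ≡ 22 (mod 67)
64 ≠ 22; the check fails.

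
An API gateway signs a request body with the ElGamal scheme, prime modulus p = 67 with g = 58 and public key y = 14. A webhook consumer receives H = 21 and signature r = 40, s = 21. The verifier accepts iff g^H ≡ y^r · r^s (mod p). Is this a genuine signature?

Left side g^H mod p:
58^2 = 3364 ≡ 14
58^4 ≡ 14^2 = 196 ≡ 62
58^8 ≡ 62^2 = 3844 ≡ 25
58^16 ≡ 25^2 = 625 ≡ 22
21 = 16 + 4 + 1, so 58^21 ≡ 22·62·58 ≡ 52 (mod 67)
Right side y^r · r^s mod p:
14^2 = 196 ≡ 62
14^4 ≡ 62^2 = 3844 ≡ 25
14^8 ≡ 25^2 = 625 ≡ 22
14^16 ≡ 22^2 = 484 ≡ 15
14^32 ≡ 15^2 = 225 ≡ 24
40 = 32 + 8, so 14^40 ≡ 24·22 ≡ 59 (mod 67)
40^2 = 1600 ≡ 59
40^4 ≡ 59^2 = 3481 ≡ 64
40^8 ≡ 64^2 = 4096 ≡ 9
40^16 ≡ 9^2 = 81 ≡ 14
21 = 16 + 4 + 1, so 40^21 ≡ 14·64·40 ≡ 62 (mod 67)
59·62 = 3658 ≡ 40 (mod 67)
52 ≠ 40, so verification fails.

forged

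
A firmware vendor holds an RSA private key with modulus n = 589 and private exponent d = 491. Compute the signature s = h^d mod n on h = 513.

456

Squares mod 589: h^1≡513, h^2≡475, h^4≡38, h^8≡266, h^16≡76, h^32≡475, h^64≡38, h^128≡266, h^256≡76
491 = 256 + 128 + 64 + 32 + 8 + 2 + 1, so h^491 ≡ 76·266·38·475·266·475·513 ≡ 456 (mod 589)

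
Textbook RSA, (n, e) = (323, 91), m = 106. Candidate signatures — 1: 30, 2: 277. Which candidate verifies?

Candidate 1: 30^2 = 900 ≡ 254; 30^4 ≡ 254^2 = 64516 ≡ 239; 30^8 ≡ 239^2 = 57121 ≡ 273; 30^16 ≡ 273^2 = 74529 ≡ 239; 30^32 ≡ 239^2 = 57121 ≡ 273; 30^64 ≡ 273^2 = 74529 ≡ 239; 91 = 64 + 16 + 8 + 2 + 1, so 30^91 ≡ 239·239·273·254·30 ≡ 106 (mod 323)
  → matches m = 106
Candidate 2: 277^2 = 76729 ≡ 178; 277^4 ≡ 178^2 = 31684 ≡ 30; 277^8 ≡ 30^2 = 900 ≡ 254; 277^16 ≡ 254^2 = 64516 ≡ 239; 277^32 ≡ 239^2 = 57121 ≡ 273; 277^64 ≡ 273^2 = 74529 ≡ 239; 91 = 64 + 16 + 8 + 2 + 1, so 277^91 ≡ 239·239·254·178·277 ≡ 11 (mod 323)

1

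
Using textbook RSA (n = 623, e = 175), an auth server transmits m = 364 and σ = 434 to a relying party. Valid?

σ^2 ≡ 434^2 = 188356 ≡ 210
σ^4 ≡ 210^2 = 44100 ≡ 490
σ^8 ≡ 490^2 = 240100 ≡ 245
σ^16 ≡ 245^2 = 60025 ≡ 217
σ^32 ≡ 217^2 = 47089 ≡ 364
σ^64 ≡ 364^2 = 132496 ≡ 420
σ^128 ≡ 420^2 = 176400 ≡ 91
175 = 128 + 32 + 8 + 4 + 2 + 1, so σ^175 ≡ 91·364·245·490·210·434 ≡ 364 (mod 623)
σ^175 mod 623 = 364 matches m.

yes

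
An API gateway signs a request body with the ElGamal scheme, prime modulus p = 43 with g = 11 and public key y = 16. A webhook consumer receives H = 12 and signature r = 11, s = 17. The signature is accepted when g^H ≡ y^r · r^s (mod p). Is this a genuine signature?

forged

Left side g^H mod p:
11^2 = 121 ≡ 35
11^4 ≡ 35^2 = 1225 ≡ 21
11^8 ≡ 21^2 = 441 ≡ 11
12 = 8 + 4, so 11^12 ≡ 11·21 ≡ 16 (mod 43)
Right side y^r · r^s mod p:
16^2 = 256 ≡ 41
16^4 ≡ 41^2 = 1681 ≡ 4
16^8 ≡ 4^2 = 16
11 = 8 + 2 + 1, so 16^11 ≡ 16·41·16 ≡ 4 (mod 43)
11^2 = 121 ≡ 35
11^4 ≡ 35^2 = 1225 ≡ 21
11^8 ≡ 21^2 = 441 ≡ 11
11^16 ≡ 11^2 = 121 ≡ 35
17 = 16 + 1, so 11^17 ≡ 35·11 ≡ 41 (mod 43)
4·41 = 164 ≡ 35 (mod 43)
16 ≠ 35, so verification fails.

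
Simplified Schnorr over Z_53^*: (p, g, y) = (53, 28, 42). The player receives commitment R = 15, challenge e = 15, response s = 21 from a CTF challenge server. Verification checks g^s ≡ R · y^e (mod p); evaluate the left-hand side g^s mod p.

28^2 = 784 ≡ 42
28^4 ≡ 42^2 = 1764 ≡ 15
28^8 ≡ 15^2 = 225 ≡ 13
28^16 ≡ 13^2 = 169 ≡ 10
21 = 16 + 4 + 1, so 28^21 ≡ 10·15·28 ≡ 13 (mod 53)

13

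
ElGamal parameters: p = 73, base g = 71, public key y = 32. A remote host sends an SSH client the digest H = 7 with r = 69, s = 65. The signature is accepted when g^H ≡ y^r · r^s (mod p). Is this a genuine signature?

genuine

Left side g^H mod p:
71^2 = 5041 ≡ 4
71^4 ≡ 4^2 = 16
7 = 4 + 2 + 1, so 71^7 ≡ 16·4·71 ≡ 18 (mod 73)
Right side y^r · r^s mod p:
32^2 = 1024 ≡ 2
32^4 ≡ 2^2 = 4
32^8 ≡ 4^2 = 16
32^16 ≡ 16^2 = 256 ≡ 37
32^32 ≡ 37^2 = 1369 ≡ 55
32^64 ≡ 55^2 = 3025 ≡ 32
69 = 64 + 4 + 1, so 32^69 ≡ 32·4·32 ≡ 8 (mod 73)
69^2 = 4761 ≡ 16
69^4 ≡ 16^2 = 256 ≡ 37
69^8 ≡ 37^2 = 1369 ≡ 55
69^16 ≡ 55^2 = 3025 ≡ 32
69^32 ≡ 32^2 = 1024 ≡ 2
69^64 ≡ 2^2 = 4
65 = 64 + 1, so 69^65 ≡ 4·69 ≡ 57 (mod 73)
8·57 = 456 ≡ 18 (mod 73)
18 ≡ 18 (mod 73), so the signature is genuine.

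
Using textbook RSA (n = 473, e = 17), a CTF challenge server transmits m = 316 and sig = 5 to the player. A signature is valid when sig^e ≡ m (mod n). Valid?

no

Squares mod 473: sig^1≡5, sig^2≡25, sig^4≡152, sig^8≡400, sig^16≡126
17 = 16 + 1, so sig^17 ≡ 126·5 ≡ 157 (mod 473)
The recovered value 157 does not match the digest 316.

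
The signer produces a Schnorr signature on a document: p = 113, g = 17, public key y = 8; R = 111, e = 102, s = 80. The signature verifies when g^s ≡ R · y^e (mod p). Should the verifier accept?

reject

g^s mod p:
17^2 = 289 ≡ 63
17^4 ≡ 63^2 = 3969 ≡ 14
17^8 ≡ 14^2 = 196 ≡ 83
17^16 ≡ 83^2 = 6889 ≡ 109
17^32 ≡ 109^2 = 11881 ≡ 16
17^64 ≡ 16^2 = 256 ≡ 30
80 = 64 + 16, so 17^80 ≡ 30·109 ≡ 106 (mod 113)
R · y^e mod p:
8^2 = 64
8^4 ≡ 64^2 = 4096 ≡ 28
8^8 ≡ 28^2 = 784 ≡ 106
8^16 ≡ 106^2 = 11236 ≡ 49
8^32 ≡ 49^2 = 2401 ≡ 28
8^64 ≡ 28^2 = 784 ≡ 106
102 = 64 + 32 + 4 + 2, so 8^102 ≡ 106·28·28·64 ≡ 85 (mod 113)
111·85 = 9435 ≡ 56 (mod 113)
106 ≠ 56; the check fails.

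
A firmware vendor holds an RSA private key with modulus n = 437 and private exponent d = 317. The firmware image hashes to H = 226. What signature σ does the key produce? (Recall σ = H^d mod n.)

Squares mod 437: H^1≡226, H^2≡384, H^4≡187, H^8≡9, H^16≡81, H^32≡6, H^64≡36, H^128≡422, H^256≡225
317 = 256 + 32 + 16 + 8 + 4 + 1, so H^317 ≡ 225·6·81·9·187·226 ≡ 194 (mod 437)

194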